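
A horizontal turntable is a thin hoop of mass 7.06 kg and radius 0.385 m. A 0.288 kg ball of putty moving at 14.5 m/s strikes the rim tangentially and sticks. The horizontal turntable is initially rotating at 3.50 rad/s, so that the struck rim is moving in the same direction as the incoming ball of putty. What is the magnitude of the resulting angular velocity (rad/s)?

The axle reaction passes through the axle and exerts no torque about it; angular momentum about the axle is conserved through the impact.
I_p = (7.06)(0.385)² = 1.046 kg·m². Taking the sense of the ball of putty's angular momentum as positive, L_{ball} = m v R = (0.288)(14.5)(0.385) = 1.608 kg·m²/s.
L_i = +I_p ω_p + m v R = +(1.046)(3.50) + 1.608 = 5.270 kg·m²/s.
After sticking, I_f = I_p + m R² = 1.046 + (0.288)(0.385)² = 1.089 kg·m².
ω_f = L_i / I_f = 5.270 / 1.089 = 4.839 rad/s.

|ω_f| ≈ 4.84 rad/s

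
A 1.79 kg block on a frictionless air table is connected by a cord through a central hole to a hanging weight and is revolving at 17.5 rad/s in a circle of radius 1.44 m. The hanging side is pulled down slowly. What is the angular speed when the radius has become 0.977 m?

No torque about the axis ⇒ m r₁² ω₁ = m r₂² ω₂.
ω₂ = ω₁ (r₁/r₂)² = (17.5)(1.44/0.977)² = 38.02 rad/s.

ω₂ ≈ 38.0 rad/s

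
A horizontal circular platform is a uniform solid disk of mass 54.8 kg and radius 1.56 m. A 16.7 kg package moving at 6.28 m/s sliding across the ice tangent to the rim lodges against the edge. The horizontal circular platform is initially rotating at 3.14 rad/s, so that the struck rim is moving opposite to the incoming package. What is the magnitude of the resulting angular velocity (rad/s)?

The axle reaction passes through the central axle and exerts no torque about it; angular momentum about the central axle is conserved through the impact.
I_p = ½(54.8)(1.56)² = 66.68 kg·m². Taking the sense of the package's angular momentum as positive, L_{package} = m v R = (16.7)(6.28)(1.56) = 163.6 kg·m²/s.
L_i = −I_p ω_p + m v R = −(66.68)(3.14) + 163.6 = -45.77 kg·m²/s.
After sticking, I_f = I_p + m R² = 66.68 + (16.7)(1.56)² = 107.3 kg·m².
ω_f = L_i / I_f = -45.77 / 107.3 = -0.4265 rad/s.

|ω_f| ≈ 0.426 rad/s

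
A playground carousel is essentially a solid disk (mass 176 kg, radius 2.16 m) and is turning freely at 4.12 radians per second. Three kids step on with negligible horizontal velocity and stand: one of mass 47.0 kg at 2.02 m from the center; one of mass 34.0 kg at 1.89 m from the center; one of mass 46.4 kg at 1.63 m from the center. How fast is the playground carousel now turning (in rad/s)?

ω_f ≈ 2.00 rad/s

No external torque acts about the center; L_before = L_after.
I_p = ½(176)(2.16)² = 410.6 kg·m².
Added inertia Σmr² = (47.0)(2.02)² + (34.0)(1.89)² + (46.4)(1.63)² = 436.5 kg·m²; I_f = 410.6 + 436.5 = 847.1 kg·m².
ω_f = I_p ω_i / I_f = (410.6)(4.12) / 847.1 = 1.997 rad/s.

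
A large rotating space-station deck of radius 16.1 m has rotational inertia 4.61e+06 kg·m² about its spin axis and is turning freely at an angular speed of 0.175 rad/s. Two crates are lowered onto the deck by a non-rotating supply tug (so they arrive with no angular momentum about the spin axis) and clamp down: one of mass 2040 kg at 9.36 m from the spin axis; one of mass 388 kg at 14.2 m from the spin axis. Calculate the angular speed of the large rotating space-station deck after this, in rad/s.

ω_f ≈ 0.166 rad/s

No external torque acts about the spin axis; L_before = L_after.
Added inertia Σmr² = (2040)(9.36)² + (388)(14.2)² = 2.570e+05 kg·m²; I_f = 4.610e+06 + 2.570e+05 = 4.867e+06 kg·m².
ω_f = I_p ω_i / I_f = (4.610e+06)(0.175) / 4.867e+06 = 0.1658 rad/s.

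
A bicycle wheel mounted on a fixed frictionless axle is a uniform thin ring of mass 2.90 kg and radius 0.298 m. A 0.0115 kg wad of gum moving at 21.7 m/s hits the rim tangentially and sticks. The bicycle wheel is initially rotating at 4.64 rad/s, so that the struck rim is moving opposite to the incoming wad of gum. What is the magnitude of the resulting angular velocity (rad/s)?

About the axle the impulsive forces during the collision are internal, so angular momentum about that axis is conserved.
I_p = (2.90)(0.298)² = 0.2575 kg·m². Taking the sense of the wad of gum's angular momentum as positive, L_{wad} = m v R = (0.0115)(21.7)(0.298) = 0.07437 kg·m²/s.
L_i = −I_p ω_p + m v R = −(0.2575)(4.64) + 0.07437 = -1.121 kg·m²/s.
After sticking, I_f = I_p + m R² = 0.2575 + (0.0115)(0.298)² = 0.2586 kg·m².
ω_f = L_i / I_f = -1.121 / 0.2586 = -4.334 rad/s.

|ω_f| ≈ 4.33 rad/s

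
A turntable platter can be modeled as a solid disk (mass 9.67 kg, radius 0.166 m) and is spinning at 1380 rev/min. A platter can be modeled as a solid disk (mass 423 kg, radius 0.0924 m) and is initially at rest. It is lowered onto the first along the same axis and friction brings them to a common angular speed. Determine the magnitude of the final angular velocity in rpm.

|ω_f| ≈ 94.8 rpm

The coupling torques are internal; angular momentum about the shared axis is conserved.
Moments of inertia: I_A = ½(9.67)(0.166)² = 0.1332 kg·m²; I_B = ½(423)(0.0924)² = 1.806 kg·m².
Taking A's sense as positive: L = (0.1332)(1380) = 183.9 kg·m²·rpm.
Combined I = 0.1332 + 1.806 = 1.939 kg·m².
ω_f = L / I = 183.9 / 1.939 = 94.82 rpm.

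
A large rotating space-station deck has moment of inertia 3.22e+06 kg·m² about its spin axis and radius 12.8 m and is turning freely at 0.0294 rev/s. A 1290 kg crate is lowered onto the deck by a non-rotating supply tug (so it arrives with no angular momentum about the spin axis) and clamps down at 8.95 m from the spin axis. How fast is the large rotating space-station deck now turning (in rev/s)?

ω_f ≈ 0.0285 rev/s

No external torque acts about the spin axis; L_before = L_after.
Added inertia Σmr² = (1290)(8.95)² = 1.033e+05 kg·m²; I_f = 3.220e+06 + 1.033e+05 = 3.323e+06 kg·m².
ω_f = I_p ω_i / I_f = (3.220e+06)(0.0294) / 3.323e+06 = 0.02849 rev/s.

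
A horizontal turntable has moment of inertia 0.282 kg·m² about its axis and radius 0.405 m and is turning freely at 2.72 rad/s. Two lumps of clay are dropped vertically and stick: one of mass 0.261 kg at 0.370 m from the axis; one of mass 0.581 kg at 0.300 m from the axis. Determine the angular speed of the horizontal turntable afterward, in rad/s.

The added mass arrives with no angular momentum about the axis, and any external torque about the axis is negligible, so the system's angular momentum is conserved.
Added inertia Σmr² = (0.261)(0.370)² + (0.581)(0.300)² = 0.08802 kg·m²; I_f = 0.2820 + 0.08802 = 0.3700 kg·m².
ω_f = I_p ω_i / I_f = (0.2820)(2.72) / 0.3700 = 2.073 rad/s.

ω_f ≈ 2.07 rad/s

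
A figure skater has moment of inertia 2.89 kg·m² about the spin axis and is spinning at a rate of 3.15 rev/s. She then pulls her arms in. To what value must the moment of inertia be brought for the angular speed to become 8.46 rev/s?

I₂ ≈ 1.08 kg·m²

No external torque acts about the spin axis, so angular momentum is conserved.
I₂ = I₁ω₁ / ω₂ = (2.89)(3.15) / (8.46) = 1.076 kg·m².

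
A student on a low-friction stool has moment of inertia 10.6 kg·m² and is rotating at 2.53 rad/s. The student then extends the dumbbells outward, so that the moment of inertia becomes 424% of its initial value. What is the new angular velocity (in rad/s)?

No external torque acts about the spin axis, so angular momentum is conserved.
I₂ = 4.24 × 10.6 = 44.94 kg·m².
ω₂ = I₁ω₁ / I₂ = (10.60)(2.53 rad/s) / (44.94) = 0.5967 rad/s.

ω₂ ≈ 0.597 rad/s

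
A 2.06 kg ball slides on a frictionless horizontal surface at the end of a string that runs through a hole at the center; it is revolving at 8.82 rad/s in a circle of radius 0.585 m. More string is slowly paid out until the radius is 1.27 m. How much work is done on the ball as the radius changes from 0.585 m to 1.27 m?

No torque about the axis ⇒ m r₁² ω₁ = m r₂² ω₂.
ω₂ = ω₁ (r₁/r₂)² = (8.82)(0.585/1.27)² = 1.871 rad/s.
W = ΔKE = ½m(v₂² − v₁²) = -21.60 J.

W ≈ -21.6 J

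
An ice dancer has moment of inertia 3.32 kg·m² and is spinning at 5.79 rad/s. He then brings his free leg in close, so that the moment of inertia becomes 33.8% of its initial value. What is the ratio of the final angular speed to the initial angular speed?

ω₂/ω₁ ≈ 2.96

With no external torque about the axis, L is conserved: I₁ω₁ = I₂ω₂.
I₂ = 0.338 × 3.32 = 1.122 kg·m².
ω₂/ω₁ = I₁/I₂ = 3.320 / 1.122 = 2.959.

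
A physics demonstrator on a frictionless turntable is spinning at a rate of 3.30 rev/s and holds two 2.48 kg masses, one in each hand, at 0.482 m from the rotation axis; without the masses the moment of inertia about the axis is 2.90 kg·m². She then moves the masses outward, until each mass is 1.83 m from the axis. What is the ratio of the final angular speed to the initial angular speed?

No external torque acts about the spin axis, so angular momentum is conserved.
I₁ = 2.90 + 2(2.48)(0.482)² = 4.052 kg·m²; I₂ = 2.90 + 2(2.48)(1.83)² = 19.51 kg·m².
ω₂/ω₁ = I₁/I₂ = 4.052 / 19.51 = 0.2077.

ω₂/ω₁ ≈ 0.208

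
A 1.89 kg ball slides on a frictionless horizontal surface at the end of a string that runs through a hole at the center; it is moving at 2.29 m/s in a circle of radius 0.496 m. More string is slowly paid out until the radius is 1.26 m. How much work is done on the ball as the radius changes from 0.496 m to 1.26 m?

The only horizontal force on the mass is along the cord (radial), so it exerts no torque about the hole and angular momentum m v r is conserved.
v₂ = v₁ r₁ / r₂ = (2.29)(0.496) / (1.26) = 0.9015 m/s.
W = ΔKE = ½m(v₂² − v₁²) = -4.188 J.

W ≈ -4.19 J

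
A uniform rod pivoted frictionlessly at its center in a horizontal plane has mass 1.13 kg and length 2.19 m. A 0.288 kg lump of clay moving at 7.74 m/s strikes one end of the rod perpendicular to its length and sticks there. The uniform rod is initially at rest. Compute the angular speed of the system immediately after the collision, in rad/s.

|ω_f| ≈ 3.06 rad/s

The axle reaction passes through the pivot and exerts no torque about it; angular momentum about the pivot is conserved through the impact.
I_p = (1/12)(1.13)(2.19)² = 0.4516 kg·m². Taking the sense of the lump of clay's angular momentum as positive, L_{lump} = m v R = (0.288)(7.74)(2.19/2) = 2.441 kg·m²/s.
L_i = 0 + 2.441 = 2.441 kg·m²/s.
After sticking, I_f = I_p + m R² = 0.4516 + (0.288)(2.19/2)² = 0.7970 kg·m².
ω_f = L_i / I_f = 2.441 / 0.7970 = 3.063 rad/s.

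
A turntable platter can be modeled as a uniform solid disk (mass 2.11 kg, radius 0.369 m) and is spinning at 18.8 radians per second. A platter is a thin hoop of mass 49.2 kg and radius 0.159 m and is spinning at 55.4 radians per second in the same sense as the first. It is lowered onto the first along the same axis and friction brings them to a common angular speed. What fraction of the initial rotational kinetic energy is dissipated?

The coupling torques are internal; angular momentum about the shared axis is conserved.
Moments of inertia: I_A = ½(2.11)(0.369)² = 0.1436 kg·m²; I_B = (49.2)(0.159)² = 1.244 kg·m².
Taking A's sense as positive: L = (0.1436)(18.8) + (1.244)(55.4) = 71.61 kg·m²·rad/s.
Combined I = 0.1436 + 1.244 = 1.387 kg·m².
ω_f = L / I = 71.61 / 1.387 = 51.61 rad/s.
KE_i = ½ΣIω² = 1934 J; KE_f = ½(1.387)(51.61)² = 1848 J.
Fraction dissipated = (KE_i − KE_f)/KE_i = 0.04459.

fraction ≈ 0.0446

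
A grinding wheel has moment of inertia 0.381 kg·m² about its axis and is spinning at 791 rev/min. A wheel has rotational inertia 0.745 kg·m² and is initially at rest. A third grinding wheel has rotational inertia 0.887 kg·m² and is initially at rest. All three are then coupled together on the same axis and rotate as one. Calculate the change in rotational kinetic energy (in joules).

The coupling torques are internal; angular momentum about the shared axis is conserved.
Taking A's sense as positive: L = (0.3810)(791) = 301.4 kg·m²·rpm.
Combined I = 0.3810 + 0.7450 + 0.8870 = 2.013 kg·m².
ω_f = L / I = 301.4 / 2.013 = 149.7 rpm.
KE_i = ½ΣIω² = 1307 J; KE_f = ½(2.013)(15.68)² = 247.4 J.

ΔKE ≈ -1060 J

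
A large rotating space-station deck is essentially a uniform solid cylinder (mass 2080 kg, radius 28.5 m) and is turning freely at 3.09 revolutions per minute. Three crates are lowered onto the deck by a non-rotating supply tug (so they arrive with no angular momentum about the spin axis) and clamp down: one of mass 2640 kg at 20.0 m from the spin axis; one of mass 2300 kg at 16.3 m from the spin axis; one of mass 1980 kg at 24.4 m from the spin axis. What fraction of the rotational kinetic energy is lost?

The added mass arrives with no angular momentum about the spin axis, and any external torque about the spin axis is negligible, so the system's angular momentum is conserved.
I_p = ½(2080)(28.5)² = 8.447e+05 kg·m².
Added inertia Σmr² = (2640)(20.0)² + (2300)(16.3)² + (1980)(24.4)² = 2.846e+06 kg·m²; I_f = 8.447e+05 + 2.846e+06 = 3.691e+06 kg·m².
ω_f = I_p ω_i / I_f = (8.447e+05)(3.09) / 3.691e+06 = 0.7073 rpm.
KE_i = ½(8.447e+05)(0.3236 rad/s)² = 44220 J; KE_f = ½(3.691e+06)(0.07406)² = 10120 J.
Fraction lost = 0.7711.

fraction ≈ 0.771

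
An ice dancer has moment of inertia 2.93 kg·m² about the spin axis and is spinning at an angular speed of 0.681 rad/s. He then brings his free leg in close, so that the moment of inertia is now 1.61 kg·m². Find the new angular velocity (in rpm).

Angular momentum about the spin axis is conserved since the torque about it is zero.
ω₂ = I₁ω₁ / I₂ = (2.930)(0.681 rad/s) / (1.610) = 1.239 rad/s = 11.83 rpm.

ω₂ ≈ 11.8 rpm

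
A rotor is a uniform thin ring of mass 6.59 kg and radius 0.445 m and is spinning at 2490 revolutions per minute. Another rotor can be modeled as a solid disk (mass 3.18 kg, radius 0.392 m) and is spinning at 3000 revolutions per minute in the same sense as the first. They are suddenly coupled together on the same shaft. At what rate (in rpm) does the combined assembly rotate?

|ω_f| ≈ 2570 rpm

The coupling torques are internal; angular momentum about the shared axis is conserved.
Moments of inertia: I_A = (6.59)(0.445)² = 1.305 kg·m²; I_B = ½(3.18)(0.392)² = 0.2443 kg·m².
Taking A's sense as positive: L = (1.305)(2490) + (0.2443)(3000) = 3982 kg·m²·rpm.
Combined I = 1.305 + 0.2443 = 1.549 kg·m².
ω_f = L / I = 3982 / 1.549 = 2570 rpm.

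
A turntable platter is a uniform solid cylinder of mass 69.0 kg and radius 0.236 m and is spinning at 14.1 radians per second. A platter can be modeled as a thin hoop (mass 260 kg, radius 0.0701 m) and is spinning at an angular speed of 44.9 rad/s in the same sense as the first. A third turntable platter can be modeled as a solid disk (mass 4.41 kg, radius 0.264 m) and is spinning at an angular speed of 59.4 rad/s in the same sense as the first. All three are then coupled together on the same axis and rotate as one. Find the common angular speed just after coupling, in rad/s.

|ω_f| ≈ 27.9 rad/s

No external torque acts about the common axis, so total angular momentum is conserved.
Moments of inertia: I_A = ½(69.0)(0.236)² = 1.922 kg·m²; I_B = (260)(0.0701)² = 1.278 kg·m²; I_C = ½(4.41)(0.264)² = 0.1537 kg·m².
Taking A's sense as positive: L = (1.922)(14.1) + (1.278)(44.9) + (0.1537)(59.4) = 93.59 kg·m²·rad/s.
Combined I = 1.922 + 1.278 + 0.1537 = 3.353 kg·m².
ω_f = L / I = 93.59 / 3.353 = 27.91 rad/s.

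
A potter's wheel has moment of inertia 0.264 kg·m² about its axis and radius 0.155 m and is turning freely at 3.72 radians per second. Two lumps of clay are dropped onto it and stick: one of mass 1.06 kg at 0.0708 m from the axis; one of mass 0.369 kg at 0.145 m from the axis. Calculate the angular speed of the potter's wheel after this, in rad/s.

ω_f ≈ 3.54 rad/s

The added mass arrives with no angular momentum about the axis, and any external torque about the axis is negligible, so the system's angular momentum is conserved.
Added inertia Σmr² = (1.06)(0.0708)² + (0.369)(0.145)² = 0.01307 kg·m²; I_f = 0.2640 + 0.01307 = 0.2771 kg·m².
ω_f = I_p ω_i / I_f = (0.2640)(3.72) / 0.2771 = 3.544 rad/s.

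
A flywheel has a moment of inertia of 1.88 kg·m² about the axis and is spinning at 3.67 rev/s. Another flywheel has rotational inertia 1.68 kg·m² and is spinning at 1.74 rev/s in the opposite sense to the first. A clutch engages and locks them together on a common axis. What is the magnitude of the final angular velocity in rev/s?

No external torque acts about the common axis, so total angular momentum is conserved.
Taking A's sense as positive: L = (1.880)(3.67) − (1.680)(1.74) = 3.976 kg·m²·rev/s.
Combined I = 1.880 + 1.680 = 3.560 kg·m².
ω_f = L / I = 3.976 / 3.560 = 1.117 rev/s.

|ω_f| ≈ 1.12 rev/s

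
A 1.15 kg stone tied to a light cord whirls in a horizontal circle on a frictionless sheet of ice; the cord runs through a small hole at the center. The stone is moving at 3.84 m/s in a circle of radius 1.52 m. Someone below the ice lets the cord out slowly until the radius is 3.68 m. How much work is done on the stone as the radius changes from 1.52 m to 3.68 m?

Central (radial) force ⇒ zero torque about the center ⇒ m v r is constant.
v₂ = v₁ r₁ / r₂ = (3.84)(1.52) / (3.68) = 1.586 m/s.
W = ΔKE = ½m(v₂² − v₁²) = -7.032 J.

W ≈ -7.03 J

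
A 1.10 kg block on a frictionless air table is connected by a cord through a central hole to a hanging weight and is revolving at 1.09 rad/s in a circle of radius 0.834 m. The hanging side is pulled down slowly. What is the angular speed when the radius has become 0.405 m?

ω₂ ≈ 4.62 rad/s

No torque about the axis ⇒ m r₁² ω₁ = m r₂² ω₂.
ω₂ = ω₁ (r₁/r₂)² = (1.09)(0.834/0.405)² = 4.622 rad/s.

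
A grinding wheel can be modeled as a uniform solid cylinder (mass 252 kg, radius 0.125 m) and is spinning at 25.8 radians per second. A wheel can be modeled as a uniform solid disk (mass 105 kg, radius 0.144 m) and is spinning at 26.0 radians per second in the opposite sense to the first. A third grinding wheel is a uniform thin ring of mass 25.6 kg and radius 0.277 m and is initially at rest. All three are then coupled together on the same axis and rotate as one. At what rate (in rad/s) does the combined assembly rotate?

No external torque acts about the common axis, so total angular momentum is conserved.
Moments of inertia: I_A = ½(252)(0.125)² = 1.969 kg·m²; I_B = ½(105)(0.144)² = 1.089 kg·m²; I_C = (25.6)(0.277)² = 1.964 kg·m².
Taking A's sense as positive: L = (1.969)(25.8) − (1.089)(26.0) = 22.49 kg·m²·rad/s.
Combined I = 1.969 + 1.089 + 1.964 = 5.022 kg·m².
ω_f = L / I = 22.49 / 5.022 = 4.478 rad/s.

|ω_f| ≈ 4.48 rad/s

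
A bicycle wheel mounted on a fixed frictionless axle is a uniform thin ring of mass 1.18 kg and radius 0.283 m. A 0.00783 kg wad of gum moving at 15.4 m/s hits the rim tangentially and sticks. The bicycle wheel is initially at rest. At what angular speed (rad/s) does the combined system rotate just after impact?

About the axle the impulsive forces during the collision are internal, so angular momentum about that axis is conserved.
I_p = (1.18)(0.283)² = 0.09451 kg·m². Taking the sense of the wad of gum's angular momentum as positive, L_{wad} = m v R = (0.00783)(15.4)(0.283) = 0.03412 kg·m²/s.
L_i = 0 + 0.03412 = 0.03412 kg·m²/s.
After sticking, I_f = I_p + m R² = 0.09451 + (0.00783)(0.283)² = 0.09513 kg·m².
ω_f = L_i / I_f = 0.03412 / 0.09513 = 0.3587 rad/s.

|ω_f| ≈ 0.359 rad/s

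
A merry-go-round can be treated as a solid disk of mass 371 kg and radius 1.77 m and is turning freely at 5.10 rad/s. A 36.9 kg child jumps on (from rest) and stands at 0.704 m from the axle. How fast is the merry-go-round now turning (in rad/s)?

ω_f ≈ 4.94 rad/s

The added mass arrives with no angular momentum about the axle, and any external torque about the axle is negligible, so the system's angular momentum is conserved.
I_p = ½(371)(1.77)² = 581.2 kg·m².
Added inertia Σmr² = (36.9)(0.704)² = 18.29 kg·m²; I_f = 581.2 + 18.29 = 599.4 kg·m².
ω_f = I_p ω_i / I_f = (581.2)(5.10) / 599.4 = 4.944 rad/s.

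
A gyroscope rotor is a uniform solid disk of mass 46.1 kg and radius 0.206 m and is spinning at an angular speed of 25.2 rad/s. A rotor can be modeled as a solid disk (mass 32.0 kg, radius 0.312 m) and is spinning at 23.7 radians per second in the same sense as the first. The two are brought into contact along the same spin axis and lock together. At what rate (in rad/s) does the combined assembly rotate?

|ω_f| ≈ 24.3 rad/s

No external torque acts about the common axis, so total angular momentum is conserved.
Moments of inertia: I_A = ½(46.1)(0.206)² = 0.9781 kg·m²; I_B = ½(32.0)(0.312)² = 1.558 kg·m².
Taking A's sense as positive: L = (0.9781)(25.2) + (1.558)(23.7) = 61.56 kg·m²·rad/s.
Combined I = 0.9781 + 1.558 = 2.536 kg·m².
ω_f = L / I = 61.56 / 2.536 = 24.28 rad/s.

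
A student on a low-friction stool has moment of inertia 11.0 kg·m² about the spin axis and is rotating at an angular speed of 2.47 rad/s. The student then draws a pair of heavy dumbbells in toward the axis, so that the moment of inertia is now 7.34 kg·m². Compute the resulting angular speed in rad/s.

ω₂ ≈ 3.70 rad/s

No external torque acts about the spin axis, so angular momentum is conserved.
ω₂ = I₁ω₁ / I₂ = (11.00)(2.47 rad/s) / (7.340) = 3.702 rad/s.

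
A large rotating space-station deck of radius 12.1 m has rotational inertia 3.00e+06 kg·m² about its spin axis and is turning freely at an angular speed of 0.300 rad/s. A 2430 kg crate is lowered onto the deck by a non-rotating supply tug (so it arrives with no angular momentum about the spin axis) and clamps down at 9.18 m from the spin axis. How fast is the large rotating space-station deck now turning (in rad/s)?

ω_f ≈ 0.281 rad/s

No external torque acts about the spin axis; L_before = L_after.
Added inertia Σmr² = (2430)(9.18)² = 2.048e+05 kg·m²; I_f = 3.000e+06 + 2.048e+05 = 3.205e+06 kg·m².
ω_f = I_p ω_i / I_f = (3.000e+06)(0.300) / 3.205e+06 = 0.2808 rad/s.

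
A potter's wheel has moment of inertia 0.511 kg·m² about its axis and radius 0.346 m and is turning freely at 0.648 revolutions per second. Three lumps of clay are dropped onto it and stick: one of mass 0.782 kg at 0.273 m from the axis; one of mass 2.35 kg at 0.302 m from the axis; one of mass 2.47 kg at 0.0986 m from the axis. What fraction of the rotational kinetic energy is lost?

No external torque acts about the axis; L_before = L_after.
Added inertia Σmr² = (0.782)(0.273)² + (2.35)(0.302)² + (2.47)(0.0986)² = 0.2966 kg·m²; I_f = 0.5110 + 0.2966 = 0.8076 kg·m².
ω_f = I_p ω_i / I_f = (0.5110)(0.648) / 0.8076 = 0.4100 rev/s.
KE_i = ½(0.5110)(4.072 rad/s)² = 4.235 J; KE_f = ½(0.8076)(2.576)² = 2.680 J.
Fraction lost = 0.3673.

fraction ≈ 0.367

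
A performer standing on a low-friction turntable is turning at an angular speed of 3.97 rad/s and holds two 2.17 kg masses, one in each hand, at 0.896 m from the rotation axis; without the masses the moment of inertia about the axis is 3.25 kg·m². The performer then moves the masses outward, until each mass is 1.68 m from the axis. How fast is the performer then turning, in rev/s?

ω₂ ≈ 0.275 rev/s

With no external torque about the axis, L is conserved: I₁ω₁ = I₂ω₂.
I₁ = 3.25 + 2(2.17)(0.896)² = 6.734 kg·m²; I₂ = 3.25 + 2(2.17)(1.68)² = 15.50 kg·m².
ω₂ = I₁ω₁ / I₂ = (6.734)(3.97 rad/s) / (15.50) = 1.725 rad/s = 0.2745 rev/s.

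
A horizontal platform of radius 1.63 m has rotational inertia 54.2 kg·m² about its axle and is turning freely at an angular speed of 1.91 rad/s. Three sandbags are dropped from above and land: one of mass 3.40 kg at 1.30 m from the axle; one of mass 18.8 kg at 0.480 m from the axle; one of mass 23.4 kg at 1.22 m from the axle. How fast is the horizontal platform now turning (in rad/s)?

No external torque acts about the axle; L_before = L_after.
Added inertia Σmr² = (3.40)(1.30)² + (18.8)(0.480)² + (23.4)(1.22)² = 44.91 kg·m²; I_f = 54.20 + 44.91 = 99.11 kg·m².
ω_f = I_p ω_i / I_f = (54.20)(1.91) / 99.11 = 1.045 rad/s.

ω_f ≈ 1.04 rad/s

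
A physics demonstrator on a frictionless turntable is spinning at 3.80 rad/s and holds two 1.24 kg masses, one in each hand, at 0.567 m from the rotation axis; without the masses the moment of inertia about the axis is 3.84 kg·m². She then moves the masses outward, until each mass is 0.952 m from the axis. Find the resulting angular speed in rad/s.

ω₂ ≈ 2.89 rad/s

Angular momentum about the spin axis is conserved since the torque about it is zero.
I₁ = 3.84 + 2(1.24)(0.567)² = 4.637 kg·m²; I₂ = 3.84 + 2(1.24)(0.952)² = 6.088 kg·m².
ω₂ = I₁ω₁ / I₂ = (4.637)(3.80 rad/s) / (6.088) = 2.895 rad/s.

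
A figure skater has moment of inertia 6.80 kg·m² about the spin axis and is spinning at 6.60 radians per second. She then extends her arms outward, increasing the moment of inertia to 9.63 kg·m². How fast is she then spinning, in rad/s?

ω₂ ≈ 4.66 rad/s

No external torque acts about the spin axis, so angular momentum is conserved.
ω₂ = I₁ω₁ / I₂ = (6.800)(6.60 rad/s) / (9.630) = 4.660 rad/s.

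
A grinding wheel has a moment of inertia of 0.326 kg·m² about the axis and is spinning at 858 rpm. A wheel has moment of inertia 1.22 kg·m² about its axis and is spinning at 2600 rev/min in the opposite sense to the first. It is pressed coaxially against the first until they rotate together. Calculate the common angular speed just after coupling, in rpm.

The coupling torques are internal; angular momentum about the shared axis is conserved.
Taking A's sense as positive: L = (0.3260)(858) − (1.220)(2600) = -2892 kg·m²·rpm.
Combined I = 0.3260 + 1.220 = 1.546 kg·m².
ω_f = L / I = -2892 / 1.546 = -1871 rpm.

|ω_f| ≈ 1870 rpm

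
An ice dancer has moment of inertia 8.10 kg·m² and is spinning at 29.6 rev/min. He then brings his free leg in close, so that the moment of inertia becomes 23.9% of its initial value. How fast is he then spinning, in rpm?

ω₂ ≈ 124 rpm

Angular momentum about the spin axis is conserved since the torque about it is zero.
I₂ = 0.239 × 8.10 = 1.936 kg·m².
ω₂ = I₁ω₁ / I₂ = (8.100)(29.6 rpm) / (1.936) = 123.8 rpm.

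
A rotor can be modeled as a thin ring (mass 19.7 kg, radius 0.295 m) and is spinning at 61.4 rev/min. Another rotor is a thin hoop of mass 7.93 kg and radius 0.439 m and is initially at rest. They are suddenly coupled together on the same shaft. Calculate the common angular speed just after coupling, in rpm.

|ω_f| ≈ 32.5 rpm

The coupling torques are internal; angular momentum about the shared axis is conserved.
Moments of inertia: I_A = (19.7)(0.295)² = 1.714 kg·m²; I_B = (7.93)(0.439)² = 1.528 kg·m².
Taking A's sense as positive: L = (1.714)(61.4) = 105.3 kg·m²·rpm.
Combined I = 1.714 + 1.528 = 3.243 kg·m².
ω_f = L / I = 105.3 / 3.243 = 32.46 rpm.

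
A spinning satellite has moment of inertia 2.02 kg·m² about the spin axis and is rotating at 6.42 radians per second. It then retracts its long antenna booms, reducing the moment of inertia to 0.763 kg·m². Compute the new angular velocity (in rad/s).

ω₂ ≈ 17.0 rad/s

With no external torque about the axis, L is conserved: I₁ω₁ = I₂ω₂.
ω₂ = I₁ω₁ / I₂ = (2.020)(6.42 rad/s) / (0.7630) = 17.00 rad/s.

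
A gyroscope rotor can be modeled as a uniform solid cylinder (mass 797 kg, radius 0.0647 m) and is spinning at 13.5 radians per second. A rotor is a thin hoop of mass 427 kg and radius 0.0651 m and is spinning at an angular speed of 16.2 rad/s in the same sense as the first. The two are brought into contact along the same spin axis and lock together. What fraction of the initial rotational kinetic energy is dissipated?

fraction ≈ 0.00812

The coupling torques are internal; angular momentum about the shared axis is conserved.
Moments of inertia: I_A = ½(797)(0.0647)² = 1.668 kg·m²; I_B = (427)(0.0651)² = 1.810 kg·m².
Taking A's sense as positive: L = (1.668)(13.5) + (1.810)(16.2) = 51.84 kg·m²·rad/s.
Combined I = 1.668 + 1.810 = 3.478 kg·m².
ω_f = L / I = 51.84 / 3.478 = 14.90 rad/s.
KE_i = ½ΣIω² = 389.5 J; KE_f = ½(3.478)(14.90)² = 386.3 J.
Fraction dissipated = (KE_i − KE_f)/KE_i = 0.008124.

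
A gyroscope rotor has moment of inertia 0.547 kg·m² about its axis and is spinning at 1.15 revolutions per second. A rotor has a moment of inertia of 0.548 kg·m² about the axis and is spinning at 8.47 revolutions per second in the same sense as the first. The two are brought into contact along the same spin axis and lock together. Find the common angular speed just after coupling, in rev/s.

|ω_f| ≈ 4.81 rev/s

The coupling torques are internal; angular momentum about the shared axis is conserved.
Taking A's sense as positive: L = (0.5470)(1.15) + (0.5480)(8.47) = 5.271 kg·m²·rev/s.
Combined I = 0.5470 + 0.5480 = 1.095 kg·m².
ω_f = L / I = 5.271 / 1.095 = 4.813 rev/s.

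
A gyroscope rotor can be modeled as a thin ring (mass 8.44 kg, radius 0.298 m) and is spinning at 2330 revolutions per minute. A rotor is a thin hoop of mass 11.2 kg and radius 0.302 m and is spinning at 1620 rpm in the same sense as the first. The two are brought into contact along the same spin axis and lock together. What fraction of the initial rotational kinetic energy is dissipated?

No external torque acts about the common axis, so total angular momentum is conserved.
Moments of inertia: I_A = (8.44)(0.298)² = 0.7495 kg·m²; I_B = (11.2)(0.302)² = 1.021 kg·m².
Taking A's sense as positive: L = (0.7495)(2330) + (1.021)(1620) = 3401 kg·m²·rpm.
Combined I = 0.7495 + 1.021 = 1.771 kg·m².
ω_f = L / I = 3401 / 1.771 = 1920 rpm.
KE_i = ½ΣIω² = 37010 J; KE_f = ½(1.771)(201.1)² = 35810 J.
Fraction dissipated = (KE_i − KE_f)/KE_i = 0.03229.

fraction ≈ 0.0323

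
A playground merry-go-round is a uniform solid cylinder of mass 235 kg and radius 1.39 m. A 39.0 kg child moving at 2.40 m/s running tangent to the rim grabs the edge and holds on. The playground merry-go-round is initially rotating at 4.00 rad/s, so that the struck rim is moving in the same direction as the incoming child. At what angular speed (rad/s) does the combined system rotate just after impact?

The axle reaction passes through the axle and exerts no torque about it; angular momentum about the axle is conserved through the impact.
I_p = ½(235)(1.39)² = 227.0 kg·m². Taking the sense of the child's angular momentum as positive, L_{child} = m v R = (39.0)(2.40)(1.39) = 130.1 kg·m²/s.
L_i = +I_p ω_p + m v R = +(227.0)(4.00) + 130.1 = 1038 kg·m²/s.
After sticking, I_f = I_p + m R² = 227.0 + (39.0)(1.39)² = 302.4 kg·m².
ω_f = L_i / I_f = 1038 / 302.4 = 3.433 rad/s.

|ω_f| ≈ 3.43 rad/s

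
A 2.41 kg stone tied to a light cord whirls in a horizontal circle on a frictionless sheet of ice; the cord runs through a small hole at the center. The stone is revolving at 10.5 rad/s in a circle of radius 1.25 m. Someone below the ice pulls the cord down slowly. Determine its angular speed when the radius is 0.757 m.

ω₂ ≈ 28.6 rad/s

The constraining force is radial, so m r² ω about the center is conserved.
ω₂ = ω₁ (r₁/r₂)² = (10.5)(1.25/0.757)² = 28.63 rad/s.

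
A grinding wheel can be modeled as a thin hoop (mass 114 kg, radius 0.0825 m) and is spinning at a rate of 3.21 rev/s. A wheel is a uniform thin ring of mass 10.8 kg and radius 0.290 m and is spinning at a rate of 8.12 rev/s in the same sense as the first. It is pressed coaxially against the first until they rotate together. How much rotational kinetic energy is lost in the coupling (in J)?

ΔKE lost ≈ 199 J

The coupling torques are internal; angular momentum about the shared axis is conserved.
Moments of inertia: I_A = (114)(0.0825)² = 0.7759 kg·m²; I_B = (10.8)(0.290)² = 0.9083 kg·m².
Taking A's sense as positive: L = (0.7759)(3.21) + (0.9083)(8.12) = 9.866 kg·m²·rev/s.
Combined I = 0.7759 + 0.9083 = 1.684 kg·m².
ω_f = L / I = 9.866 / 1.684 = 5.858 rev/s.
KE_i = ½ΣIω² = 1340 J; KE_f = ½(1.684)(36.81)² = 1141 J.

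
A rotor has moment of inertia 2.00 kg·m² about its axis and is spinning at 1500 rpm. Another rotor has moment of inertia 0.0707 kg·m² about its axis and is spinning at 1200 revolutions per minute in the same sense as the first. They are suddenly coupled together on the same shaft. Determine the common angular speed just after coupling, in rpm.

No external torque acts about the common axis, so total angular momentum is conserved.
Taking A's sense as positive: L = (2.000)(1500) + (0.07070)(1200) = 3085 kg·m²·rpm.
Combined I = 2.000 + 0.07070 = 2.071 kg·m².
ω_f = L / I = 3085 / 2.071 = 1490 rpm.

|ω_f| ≈ 1490 rpm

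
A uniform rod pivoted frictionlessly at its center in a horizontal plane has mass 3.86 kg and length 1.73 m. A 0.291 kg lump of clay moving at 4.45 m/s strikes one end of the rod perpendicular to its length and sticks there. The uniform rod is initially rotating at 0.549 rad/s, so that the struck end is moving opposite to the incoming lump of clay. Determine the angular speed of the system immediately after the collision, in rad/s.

About the pivot the impulsive forces during the collision are internal, so angular momentum about that axis is conserved.
I_p = (1/12)(3.86)(1.73)² = 0.9627 kg·m². Taking the sense of the lump of clay's angular momentum as positive, L_{lump} = m v R = (0.291)(4.45)(1.73/2) = 1.120 kg·m²/s.
L_i = −I_p ω_p + m v R = −(0.9627)(0.549) + 1.120 = 0.5916 kg·m²/s.
After sticking, I_f = I_p + m R² = 0.9627 + (0.291)(1.73/2)² = 1.180 kg·m².
ω_f = L_i / I_f = 0.5916 / 1.180 = 0.5012 rad/s.

|ω_f| ≈ 0.501 rad/s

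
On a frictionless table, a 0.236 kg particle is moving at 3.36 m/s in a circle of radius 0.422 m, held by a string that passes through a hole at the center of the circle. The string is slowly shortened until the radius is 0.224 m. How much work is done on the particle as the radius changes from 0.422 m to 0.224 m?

Central (radial) force ⇒ zero torque about the center ⇒ m v r is constant.
v₂ = v₁ r₁ / r₂ = (3.36)(0.422) / (0.224) = 6.330 m/s.
W = ΔKE = ½m(v₂² − v₁²) = 3.396 J.

W ≈ 3.40 J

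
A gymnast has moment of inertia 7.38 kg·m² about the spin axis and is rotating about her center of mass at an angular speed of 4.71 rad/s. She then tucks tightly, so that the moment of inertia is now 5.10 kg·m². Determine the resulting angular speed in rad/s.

Angular momentum about the spin axis is conserved since the torque about it is zero.
ω₂ = I₁ω₁ / I₂ = (7.380)(4.71 rad/s) / (5.100) = 6.816 rad/s.

ω₂ ≈ 6.82 rad/s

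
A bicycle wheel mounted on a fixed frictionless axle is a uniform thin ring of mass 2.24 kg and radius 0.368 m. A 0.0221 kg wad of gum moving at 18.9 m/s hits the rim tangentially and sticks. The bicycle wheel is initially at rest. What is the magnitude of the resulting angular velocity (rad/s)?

|ω_f| ≈ 0.502 rad/s

About the axle the impulsive forces during the collision are internal, so angular momentum about that axis is conserved.
I_p = (2.24)(0.368)² = 0.3033 kg·m². Taking the sense of the wad of gum's angular momentum as positive, L_{wad} = m v R = (0.0221)(18.9)(0.368) = 0.1537 kg·m²/s.
L_i = 0 + 0.1537 = 0.1537 kg·m²/s.
After sticking, I_f = I_p + m R² = 0.3033 + (0.0221)(0.368)² = 0.3063 kg·m².
ω_f = L_i / I_f = 0.1537 / 0.3063 = 0.5018 rad/s.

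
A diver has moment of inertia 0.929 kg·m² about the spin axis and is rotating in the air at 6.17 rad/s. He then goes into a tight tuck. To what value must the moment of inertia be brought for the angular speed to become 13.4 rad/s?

With no external torque about the axis, L is conserved: I₁ω₁ = I₂ω₂.
I₂ = I₁ω₁ / ω₂ = (0.929)(6.17) / (13.4) = 0.4278 kg·m².

I₂ ≈ 0.428 kg·m²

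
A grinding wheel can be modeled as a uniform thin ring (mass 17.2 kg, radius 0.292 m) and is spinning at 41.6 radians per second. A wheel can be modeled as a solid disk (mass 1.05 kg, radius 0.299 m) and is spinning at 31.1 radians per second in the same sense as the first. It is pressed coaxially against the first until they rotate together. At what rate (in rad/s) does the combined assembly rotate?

|ω_f| ≈ 41.3 rad/s

The coupling torques are internal; angular momentum about the shared axis is conserved.
Moments of inertia: I_A = (17.2)(0.292)² = 1.467 kg·m²; I_B = ½(1.05)(0.299)² = 0.04694 kg·m².
Taking A's sense as positive: L = (1.467)(41.6) + (0.04694)(31.1) = 62.47 kg·m²·rad/s.
Combined I = 1.467 + 0.04694 = 1.513 kg·m².
ω_f = L / I = 62.47 / 1.513 = 41.27 rad/s.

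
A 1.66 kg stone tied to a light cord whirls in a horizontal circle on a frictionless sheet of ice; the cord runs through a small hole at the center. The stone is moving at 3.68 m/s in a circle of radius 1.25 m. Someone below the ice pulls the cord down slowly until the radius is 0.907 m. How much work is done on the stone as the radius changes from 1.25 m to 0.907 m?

W ≈ 10.1 J

The only horizontal force on the mass is along the cord (radial), so it exerts no torque about the hole and angular momentum m v r is conserved.
v₂ = v₁ r₁ / r₂ = (3.68)(1.25) / (0.907) = 5.072 m/s.
W = ΔKE = ½m(v₂² − v₁²) = 10.11 J.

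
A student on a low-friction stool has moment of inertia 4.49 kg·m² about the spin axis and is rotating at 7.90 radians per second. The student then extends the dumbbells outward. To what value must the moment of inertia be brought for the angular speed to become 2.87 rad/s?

I₂ ≈ 12.4 kg·m²

Angular momentum about the spin axis is conserved since the torque about it is zero.
I₂ = I₁ω₁ / ω₂ = (4.49)(7.90) / (2.87) = 12.36 kg·m².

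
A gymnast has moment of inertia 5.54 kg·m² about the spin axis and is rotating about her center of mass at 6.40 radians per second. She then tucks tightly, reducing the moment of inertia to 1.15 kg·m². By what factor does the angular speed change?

No external torque acts about the spin axis, so angular momentum is conserved.
ω₂/ω₁ = I₁/I₂ = 5.540 / 1.150 = 4.817.

ω₂/ω₁ ≈ 4.82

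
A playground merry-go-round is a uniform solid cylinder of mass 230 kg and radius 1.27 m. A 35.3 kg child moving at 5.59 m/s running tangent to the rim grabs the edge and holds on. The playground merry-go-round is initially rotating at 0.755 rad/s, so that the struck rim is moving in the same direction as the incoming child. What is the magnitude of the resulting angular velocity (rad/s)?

|ω_f| ≈ 1.61 rad/s

About the axle the impulsive forces during the collision are internal, so angular momentum about that axis is conserved.
I_p = ½(230)(1.27)² = 185.5 kg·m². Taking the sense of the child's angular momentum as positive, L_{child} = m v R = (35.3)(5.59)(1.27) = 250.6 kg·m²/s.
L_i = +I_p ω_p + m v R = +(185.5)(0.755) + 250.6 = 390.6 kg·m²/s.
After sticking, I_f = I_p + m R² = 185.5 + (35.3)(1.27)² = 242.4 kg·m².
ω_f = L_i / I_f = 390.6 / 242.4 = 1.611 rad/s.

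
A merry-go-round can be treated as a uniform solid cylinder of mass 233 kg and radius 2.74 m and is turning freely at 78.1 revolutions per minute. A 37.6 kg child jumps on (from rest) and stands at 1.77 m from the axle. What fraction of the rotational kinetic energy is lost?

No external torque acts about the axle; L_before = L_after.
I_p = ½(233)(2.74)² = 874.6 kg·m².
Added inertia Σmr² = (37.6)(1.77)² = 117.8 kg·m²; I_f = 874.6 + 117.8 = 992.4 kg·m².
ω_f = I_p ω_i / I_f = (874.6)(78.1) / 992.4 = 68.83 rpm.
KE_i = ½(874.6)(8.179 rad/s)² = 29250 J; KE_f = ½(992.4)(7.208)² = 25780 J.
Fraction lost = 0.1187.

fraction ≈ 0.119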